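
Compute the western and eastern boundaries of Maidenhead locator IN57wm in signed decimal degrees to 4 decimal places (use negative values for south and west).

-8.1667, -8.0833

Field I=8, N=13: +8·20° lon, +13·10° lat → SW at lon -20°, lat 40°.
Square 5, 7: +5·2° lon, +7·1° lat → SW at lon -10°, lat 47°.
Subsquare w=22, m=12: +22·0.0833333° lon, +12·0.0416667° lat → SW at lon -8.16667°, lat 47.5°.
Cell spans 0.0833333° lon × 0.0416667° lat.
west -8.1667, east -8.0833.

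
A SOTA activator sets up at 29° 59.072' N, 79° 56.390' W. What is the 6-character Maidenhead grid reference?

FL09ax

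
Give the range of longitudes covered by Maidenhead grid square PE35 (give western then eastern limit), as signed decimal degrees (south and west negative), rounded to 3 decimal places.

126.000, 128.000

Field P=15, E=4: +15·20° lon, +4·10° lat → SW at lon 120°, lat -50°.
Square 3, 5: +3·2° lon, +5·1° lat → SW at lon 126°, lat -45°.
Cell spans 2° lon × 1° lat.
west 126.000, east 128.000.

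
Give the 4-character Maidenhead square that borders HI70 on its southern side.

Latitude square 0; −1 → -1, wraps to 9, carry into field.
Latitude field I = 8; −1 → 7 = H.
The longitude characters are unchanged.

HH79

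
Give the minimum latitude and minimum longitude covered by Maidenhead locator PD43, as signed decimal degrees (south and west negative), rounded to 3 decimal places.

Field P=15, D=3: +15·20° lon, +3·10° lat → SW at lon 120°, lat -60°.
Square 4, 3: +4·2° lon, +3·1° lat → SW at lon 128°, lat -57°.
latitude -57.000, longitude 128.000.

-57.000, 128.000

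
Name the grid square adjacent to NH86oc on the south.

NH86ob

Latitude subsquare c = 2; −1 → 1 = b.
The longitude characters are unchanged.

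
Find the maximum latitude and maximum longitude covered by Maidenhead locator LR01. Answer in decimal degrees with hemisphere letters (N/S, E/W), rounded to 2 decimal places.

Field L=11, R=17: +11·20° lon, +17·10° lat → SW at lon 40°, lat 80°.
Square 0, 1: +0·2° lon, +1·1° lat → SW at lon 40°, lat 81°.
Cell spans 2° lon × 1° lat. NE corner is SW corner plus one full cell.
latitude 82.00° N, longitude 42.00° E.

82.00° N, 42.00° E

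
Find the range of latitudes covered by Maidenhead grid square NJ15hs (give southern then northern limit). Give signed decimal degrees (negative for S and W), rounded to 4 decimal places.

5.7500, 5.7917

Field N=13, J=9: +13·20° lon, +9·10° lat → SW at lon 80°, lat 0°.
Square 1, 5: +1·2° lon, +5·1° lat → SW at lon 82°, lat 5°.
Subsquare h=7, s=18: +7·0.0833333° lon, +18·0.0416667° lat → SW at lon 82.5833°, lat 5.75°.
Cell spans 0.0833333° lon × 0.0416667° lat.
south 5.7500, north 5.7917.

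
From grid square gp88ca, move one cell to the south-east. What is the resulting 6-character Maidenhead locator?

Longitude subsquare c = 2; +1 → 3 = d.
Latitude subsquare a = 0; −1 → -1, wraps to 23 = x, carry into square.
Latitude square 8; −1 → 7.

GP87dx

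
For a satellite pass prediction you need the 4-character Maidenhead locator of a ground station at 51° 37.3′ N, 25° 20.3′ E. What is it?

Add 180° to longitude and 90° to latitude: 205.34, 141.62.
Field (20°×10°, letters A–R): 205.34/20 → 10 → K, 141.62/10 → 14 → O; chars KO.
Square (2°×1°, digits 0–9): 5.34/2 → 2, 1.62/1 → 1; chars 21.

KO21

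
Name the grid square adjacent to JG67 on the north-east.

Longitude square 6; +1 → 7.
Latitude square 7; +1 → 8.

JG78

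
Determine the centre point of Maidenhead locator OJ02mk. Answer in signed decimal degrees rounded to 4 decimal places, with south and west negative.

Field O=14, J=9: +14·20° lon, +9·10° lat → SW at lon 100°, lat 0°.
Square 0, 2: +0·2° lon, +2·1° lat → SW at lon 100°, lat 2°.
Subsquare m=12, k=10: +12·0.0833333° lon, +10·0.0416667° lat → SW at lon 101°, lat 2.41667°.
Cell spans 0.0833333° lon × 0.0416667° lat. Centre is SW corner plus half of each.
latitude 2.4375, longitude 101.0417.

2.4375, 101.0417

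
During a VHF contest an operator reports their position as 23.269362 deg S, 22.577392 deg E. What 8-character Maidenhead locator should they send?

KG16gr95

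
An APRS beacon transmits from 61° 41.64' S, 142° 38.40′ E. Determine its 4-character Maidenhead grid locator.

Shift to the Maidenhead origin (180°W, 90°S): lon 322.64, lat 28.31.
Field: lon ⌊322.64/20⌋ = 16 → Q; lat ⌊28.31/10⌋ = 2 → C.
Square: lon ⌊2.64/2⌋ = 1; lat ⌊8.31/1⌋ = 8.

QC18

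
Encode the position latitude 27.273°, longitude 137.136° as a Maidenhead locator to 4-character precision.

Shift to the Maidenhead origin (180°W, 90°S): lon 317.14, lat 117.27.
Field: 317.14/20 → 15 → P, 117.27/10 → 11 → L; chars PL.
Square: 17.14/2 → 8, 7.27/1 → 7; chars 87.

PL87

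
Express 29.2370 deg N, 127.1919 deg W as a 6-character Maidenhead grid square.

CL69jf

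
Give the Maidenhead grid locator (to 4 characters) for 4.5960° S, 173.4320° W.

Add 180° to longitude and 90° to latitude: 6.57, 85.40.
Field (20°×10°, letters A–R): 6.57/20 → 0 → A, 85.40/10 → 8 → I; chars AI.
Square (2°×1°, digits 0–9): 6.57/2 → 3, 5.40/1 → 5; chars 35.

AI35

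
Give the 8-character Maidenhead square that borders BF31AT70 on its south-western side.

BF31as69

Longitude extended square 7; −1 → 6.
Latitude extended square 0; −1 → -1, wraps to 9, carry into subsquare.
Latitude subsquare t = 19; −1 → 18 = s.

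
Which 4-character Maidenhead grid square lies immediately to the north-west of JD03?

ID94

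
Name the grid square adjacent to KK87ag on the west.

Longitude subsquare a = 0; −1 → -1, wraps to 23 = x, carry into square.
Longitude square 8; −1 → 7.
The latitude characters are unchanged.

KK77xg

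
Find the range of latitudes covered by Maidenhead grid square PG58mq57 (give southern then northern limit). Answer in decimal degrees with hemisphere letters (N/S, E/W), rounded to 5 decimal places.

21.30417° S, 21.30000° S

Field P=15, G=6: +15·20° lon, +6·10° lat → SW at lon 120°, lat -30°.
Square 5, 8: +5·2° lon, +8·1° lat → SW at lon 130°, lat -22°.
Subsquare m=12, q=16: +12·0.0833333° lon, +16·0.0416667° lat → SW at lon 131°, lat -21.3333°.
Extended square 5, 7: +5·0.00833333° lon, +7·0.00416667° lat → SW at lon 131.042°, lat -21.3042°.
Cell spans 0.00833333° lon × 0.00416667° lat.
south 21.30417° S, north 21.30000° S.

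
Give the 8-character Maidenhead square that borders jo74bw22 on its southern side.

Latitude extended square 2; −1 → 1.
The longitude characters are unchanged.

JO74bw21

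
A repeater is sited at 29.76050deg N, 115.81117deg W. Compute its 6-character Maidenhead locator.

DL29cs

Offset from 180°W / 90°S: lon 64.1888°, lat 119.7605°.
Field: 64.1888/20 → 3 → D, 119.7605/10 → 11 → L; chars DL.
Square: 4.1888/2 → 2, 9.7605/1 → 9; chars 29.
Subsquare: 0.1888/0.0833333 → 2 → c, 0.7605/0.0416667 → 18 → s; chars cs.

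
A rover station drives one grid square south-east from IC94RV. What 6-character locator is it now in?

Longitude subsquare r = 17; +1 → 18 = s.
Latitude subsquare v = 21; −1 → 20 = u.

IC94su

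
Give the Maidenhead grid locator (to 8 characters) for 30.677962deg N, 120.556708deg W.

Offset from 180°W / 90°S: lon 59.44329°, lat 120.67796°.
Field (20°×10°, letters A–R): lon ⌊59.44329/20⌋ = 2 → C; lat ⌊120.67796/10⌋ = 12 → M.
Square (2°×1°, digits 0–9): lon ⌊19.44329/2⌋ = 9; lat ⌊0.67796/1⌋ = 0.
Subsquare (5′×2.5′, letters a–x): lon ⌊1.44329/0.0833333⌋ = 17 → r; lat ⌊0.67796/0.0416667⌋ = 16 → q.
Extended square (30″×15″, digits 0–9): lon ⌊0.02663/0.00833333⌋ = 3; lat ⌊0.01130/0.00416667⌋ = 2.

CM90rq32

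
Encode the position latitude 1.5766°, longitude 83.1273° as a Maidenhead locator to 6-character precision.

Shift to the Maidenhead origin (180°W, 90°S): lon 263.1273, lat 91.5766.
Field: lon ⌊263.1273/20⌋ = 13 → N; lat ⌊91.5766/10⌋ = 9 → J.
Square: lon ⌊3.1273/2⌋ = 1; lat ⌊1.5766/1⌋ = 1.
Subsquare: lon ⌊1.1273/0.0833333⌋ = 13 → n; lat ⌊0.5766/0.0416667⌋ = 13 → n.

NJ11nn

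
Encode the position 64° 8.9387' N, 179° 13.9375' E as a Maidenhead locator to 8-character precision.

RP94od75

Offset from 180°W / 90°S: lon 359.23229°, lat 154.14898°.
Field (20°×10°, letters A–R): lon ⌊359.23229/20⌋ = 17 → R; lat ⌊154.14898/10⌋ = 15 → P.
Square (2°×1°, digits 0–9): lon ⌊19.23229/2⌋ = 9; lat ⌊4.14898/1⌋ = 4.
Subsquare (5′×2.5′, letters a–x): lon ⌊1.23229/0.0833333⌋ = 14 → o; lat ⌊0.14898/0.0416667⌋ = 3 → d.
Extended square (30″×15″, digits 0–9): lon ⌊0.06563/0.00833333⌋ = 7; lat ⌊0.02398/0.00416667⌋ = 5.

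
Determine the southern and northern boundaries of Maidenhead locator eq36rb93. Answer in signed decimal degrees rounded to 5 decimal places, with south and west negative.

76.05417, 76.05833

Field E=4, Q=16: +4·20° lon, +16·10° lat → SW at lon -100°, lat 70°.
Square 3, 6: +3·2° lon, +6·1° lat → SW at lon -94°, lat 76°.
Subsquare r=17, b=1: +17·0.0833333° lon, +1·0.0416667° lat → SW at lon -92.5833°, lat 76.0417°.
Extended square 9, 3: +9·0.00833333° lon, +3·0.00416667° lat → SW at lon -92.5083°, lat 76.0542°.
Cell spans 0.00833333° lon × 0.00416667° lat.
south 76.05417, north 76.05833.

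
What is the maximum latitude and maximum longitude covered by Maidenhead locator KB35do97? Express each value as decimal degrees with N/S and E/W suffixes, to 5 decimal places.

Field K=10, B=1: +10·20° lon, +1·10° lat → SW at lon 20°, lat -80°.
Square 3, 5: +3·2° lon, +5·1° lat → SW at lon 26°, lat -75°.
Subsquare d=3, o=14: +3·0.0833333° lon, +14·0.0416667° lat → SW at lon 26.25°, lat -74.4167°.
Extended square 9, 7: +9·0.00833333° lon, +7·0.00416667° lat → SW at lon 26.325°, lat -74.3875°.
Cell spans 0.00833333° lon × 0.00416667° lat. NE corner is SW corner plus one full cell.
latitude 74.38333° S, longitude 26.33333° E.

74.38333° S, 26.33333° E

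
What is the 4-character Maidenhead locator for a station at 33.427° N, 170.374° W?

Shift to the Maidenhead origin (180°W, 90°S): lon 9.63, lat 123.43.
Field (20°×10°, letters A–R): lon ⌊9.63/20⌋ = 0 → A; lat ⌊123.43/10⌋ = 12 → M.
Square (2°×1°, digits 0–9): lon ⌊9.63/2⌋ = 4; lat ⌊3.43/1⌋ = 3.

AM43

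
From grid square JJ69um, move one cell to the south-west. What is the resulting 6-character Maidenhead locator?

Longitude subsquare u = 20; −1 → 19 = t.
Latitude subsquare m = 12; −1 → 11 = l.

JJ69tl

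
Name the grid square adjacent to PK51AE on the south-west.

Longitude subsquare a = 0; −1 → -1, wraps to 23 = x, carry into square.
Longitude square 5; −1 → 4.
Latitude subsquare e = 4; −1 → 3 = d.

PK41xd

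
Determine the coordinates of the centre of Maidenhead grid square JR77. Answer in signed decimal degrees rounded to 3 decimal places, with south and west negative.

Field J=9, R=17: +9·20° lon, +17·10° lat → SW at lon 0°, lat 80°.
Square 7, 7: +7·2° lon, +7·1° lat → SW at lon 14°, lat 87°.
Cell spans 2° lon × 1° lat. Centre is SW corner plus half of each.
latitude 87.500, longitude 15.000.

87.500, 15.000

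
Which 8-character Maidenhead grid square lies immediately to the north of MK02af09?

Latitude extended square 9; +1 → 10, wraps to 0, carry into subsquare.
Latitude subsquare f = 5; +1 → 6 = g.
The longitude characters are unchanged.

MK02ag00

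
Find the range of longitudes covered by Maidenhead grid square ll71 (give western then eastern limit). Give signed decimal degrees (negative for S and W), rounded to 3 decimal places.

54.000, 56.000

Field L=11, L=11: +11·20° lon, +11·10° lat → SW at lon 40°, lat 20°.
Square 7, 1: +7·2° lon, +1·1° lat → SW at lon 54°, lat 21°.
Cell spans 2° lon × 1° lat.
west 54.000, east 56.000.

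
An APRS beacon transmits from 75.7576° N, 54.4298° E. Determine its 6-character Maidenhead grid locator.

LQ75fs

Add 180° to longitude and 90° to latitude: 234.4298, 165.7576.
Field: 234.4298/20 → 11 → L, 165.7576/10 → 16 → Q; chars LQ.
Square: 14.4298/2 → 7, 5.7576/1 → 5; chars 75.
Subsquare: 0.4298/0.0833333 → 5 → f, 0.7576/0.0416667 → 18 → s; chars fs.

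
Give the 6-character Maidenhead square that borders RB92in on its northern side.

Latitude subsquare n = 13; +1 → 14 = o.
The longitude characters are unchanged.

RB92io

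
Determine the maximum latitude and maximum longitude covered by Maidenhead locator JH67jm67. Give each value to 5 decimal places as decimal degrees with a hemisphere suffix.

Field J=9, H=7: +9·20° lon, +7·10° lat → SW at lon 0°, lat -20°.
Square 6, 7: +6·2° lon, +7·1° lat → SW at lon 12°, lat -13°.
Subsquare j=9, m=12: +9·0.0833333° lon, +12·0.0416667° lat → SW at lon 12.75°, lat -12.5°.
Extended square 6, 7: +6·0.00833333° lon, +7·0.00416667° lat → SW at lon 12.8°, lat -12.4708°.
Cell spans 0.00833333° lon × 0.00416667° lat. NE corner is SW corner plus one full cell.
latitude 12.46667° S, longitude 12.80833° E.

12.46667° S, 12.80833° E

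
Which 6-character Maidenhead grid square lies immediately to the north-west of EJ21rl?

EJ21qm

Longitude subsquare r = 17; −1 → 16 = q.
Latitude subsquare l = 11; +1 → 12 = m.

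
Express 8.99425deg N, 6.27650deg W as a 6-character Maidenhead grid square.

Offset from 180°W / 90°S: lon 173.7235°, lat 98.9942°.
Field: lon ⌊173.7235/20⌋ = 8 → I; lat ⌊98.9942/10⌋ = 9 → J.
Square: lon ⌊13.7235/2⌋ = 6; lat ⌊8.9942/1⌋ = 8.
Subsquare: lon ⌊1.7235/0.0833333⌋ = 20 → u; lat ⌊0.9942/0.0416667⌋ = 23 → x.

IJ68ux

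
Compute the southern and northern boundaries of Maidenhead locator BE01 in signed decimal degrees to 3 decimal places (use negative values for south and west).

-49.000, -48.000

Field B=1, E=4: +1·20° lon, +4·10° lat → SW at lon -160°, lat -50°.
Square 0, 1: +0·2° lon, +1·1° lat → SW at lon -160°, lat -49°.
Cell spans 2° lon × 1° lat.
south -49.000, north -48.000.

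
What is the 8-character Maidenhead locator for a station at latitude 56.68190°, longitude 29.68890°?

KO46uq23

Shift to the Maidenhead origin (180°W, 90°S): lon 209.68890, lat 146.68190.
Field: lon ⌊209.68890/20⌋ = 10 → K; lat ⌊146.68190/10⌋ = 14 → O.
Square: lon ⌊9.68890/2⌋ = 4; lat ⌊6.68190/1⌋ = 6.
Subsquare: lon ⌊1.68890/0.0833333⌋ = 20 → u; lat ⌊0.68190/0.0416667⌋ = 16 → q.
Extended square: lon ⌊0.02223/0.00833333⌋ = 2; lat ⌊0.01523/0.00416667⌋ = 3.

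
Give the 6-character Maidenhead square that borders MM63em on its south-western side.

MM63dl

Longitude subsquare e = 4; −1 → 3 = d.
Latitude subsquare m = 12; −1 → 11 = l.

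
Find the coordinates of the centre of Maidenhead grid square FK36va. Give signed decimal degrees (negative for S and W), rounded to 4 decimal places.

16.0208, -72.2083

Field F=5, K=10: +5·20° lon, +10·10° lat → SW at lon -80°, lat 10°.
Square 3, 6: +3·2° lon, +6·1° lat → SW at lon -74°, lat 16°.
Subsquare v=21, a=0: +21·0.0833333° lon, +0·0.0416667° lat → SW at lon -72.25°, lat 16°.
Cell spans 0.0833333° lon × 0.0416667° lat. Centre is SW corner plus half of each.
latitude 16.0208, longitude -72.2083.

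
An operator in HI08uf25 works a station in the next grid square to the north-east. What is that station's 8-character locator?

Longitude extended square 2; +1 → 3.
Latitude extended square 5; +1 → 6.

HI08uf36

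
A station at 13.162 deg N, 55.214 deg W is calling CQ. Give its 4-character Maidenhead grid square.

Shift to the Maidenhead origin (180°W, 90°S): lon 124.79, lat 103.16.
Field: lon ⌊124.79/20⌋ = 6 → G; lat ⌊103.16/10⌋ = 10 → K.
Square: lon ⌊4.79/2⌋ = 2; lat ⌊3.16/1⌋ = 3.

GK23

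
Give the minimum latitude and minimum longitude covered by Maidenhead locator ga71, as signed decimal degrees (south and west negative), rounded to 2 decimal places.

-89.00, -46.00

Field G=6, A=0: +6·20° lon, +0·10° lat → SW at lon -60°, lat -90°.
Square 7, 1: +7·2° lon, +1·1° lat → SW at lon -46°, lat -89°.
latitude -89.00, longitude -46.00.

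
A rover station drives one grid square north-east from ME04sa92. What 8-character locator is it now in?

Longitude extended square 9; +1 → 10, wraps to 0, carry into subsquare.
Longitude subsquare s = 18; +1 → 19 = t.
Latitude extended square 2; +1 → 3.

ME04ta03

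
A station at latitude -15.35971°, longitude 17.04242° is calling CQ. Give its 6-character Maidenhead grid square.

JH84mp

Shift to the Maidenhead origin (180°W, 90°S): lon 197.0424, lat 74.6403.
Field: 197.0424/20 → 9 → J, 74.6403/10 → 7 → H; chars JH.
Square: 17.0424/2 → 8, 4.6403/1 → 4; chars 84.
Subsquare: 1.0424/0.0833333 → 12 → m, 0.6403/0.0416667 → 15 → p; chars mp.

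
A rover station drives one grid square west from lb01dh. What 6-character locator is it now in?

Longitude subsquare d = 3; −1 → 2 = c.
The latitude characters are unchanged.

LB01ch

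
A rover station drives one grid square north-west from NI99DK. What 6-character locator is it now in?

Longitude subsquare d = 3; −1 → 2 = c.
Latitude subsquare k = 10; +1 → 11 = l.

NI99cl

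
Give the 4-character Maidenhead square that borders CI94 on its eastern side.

DI04

Longitude square 9; +1 → 10, wraps to 0, carry into field.
Longitude field C = 2; +1 → 3 = D.
The latitude characters are unchanged.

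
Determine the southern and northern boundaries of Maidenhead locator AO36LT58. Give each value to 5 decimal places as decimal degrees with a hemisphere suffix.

56.82500° N, 56.82917° N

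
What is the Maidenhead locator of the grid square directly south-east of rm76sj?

Longitude subsquare s = 18; +1 → 19 = t.
Latitude subsquare j = 9; −1 → 8 = i.

RM76ti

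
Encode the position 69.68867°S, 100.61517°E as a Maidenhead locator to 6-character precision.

OC00hh

Add 180° to longitude and 90° to latitude: 280.6152, 20.3113.
Field: lon ⌊280.6152/20⌋ = 14 → O; lat ⌊20.3113/10⌋ = 2 → C.
Square: lon ⌊0.6152/2⌋ = 0; lat ⌊0.3113/1⌋ = 0.
Subsquare: lon ⌊0.6152/0.0833333⌋ = 7 → h; lat ⌊0.3113/0.0416667⌋ = 7 → h.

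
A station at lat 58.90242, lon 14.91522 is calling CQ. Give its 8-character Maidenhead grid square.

JO78kv96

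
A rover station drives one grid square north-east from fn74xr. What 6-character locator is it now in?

FN84as

Longitude subsquare x = 23; +1 → 24, wraps to 0 = a, carry into square.
Longitude square 7; +1 → 8.
Latitude subsquare r = 17; +1 → 18 = s.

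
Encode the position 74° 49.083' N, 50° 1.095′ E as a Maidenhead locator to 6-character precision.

LQ54at

Add 180° to longitude and 90° to latitude: 230.0182, 164.8180.
Field: 230.0182/20 → 11 → L, 164.8180/10 → 16 → Q; chars LQ.
Square: 10.0182/2 → 5, 4.8180/1 → 4; chars 54.
Subsquare: 0.0182/0.0833333 → 0 → a, 0.8180/0.0416667 → 19 → t; chars at.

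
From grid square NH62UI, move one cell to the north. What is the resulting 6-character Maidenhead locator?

Latitude subsquare i = 8; +1 → 9 = j.
The longitude characters are unchanged.

NH62uj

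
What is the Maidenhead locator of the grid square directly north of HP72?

Latitude square 2; +1 → 3.
The longitude characters are unchanged.

HP73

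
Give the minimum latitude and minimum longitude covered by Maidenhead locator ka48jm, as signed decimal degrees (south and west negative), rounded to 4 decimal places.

-81.5000, 28.7500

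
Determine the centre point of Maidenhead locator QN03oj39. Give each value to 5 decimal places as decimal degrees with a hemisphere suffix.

43.41458° N, 141.19583° E

Field Q=16, N=13: +16·20° lon, +13·10° lat → SW at lon 140°, lat 40°.
Square 0, 3: +0·2° lon, +3·1° lat → SW at lon 140°, lat 43°.
Subsquare o=14, j=9: +14·0.0833333° lon, +9·0.0416667° lat → SW at lon 141.167°, lat 43.375°.
Extended square 3, 9: +3·0.00833333° lon, +9·0.00416667° lat → SW at lon 141.192°, lat 43.4125°.
Cell spans 0.00833333° lon × 0.00416667° lat. Centre is SW corner plus half of each.
latitude 43.41458° N, longitude 141.19583° E.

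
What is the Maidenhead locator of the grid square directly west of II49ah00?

II39xh90

Longitude extended square 0; −1 → -1, wraps to 9, carry into subsquare.
Longitude subsquare a = 0; −1 → -1, wraps to 23 = x, carry into square.
Longitude square 4; −1 → 3.
The latitude characters are unchanged.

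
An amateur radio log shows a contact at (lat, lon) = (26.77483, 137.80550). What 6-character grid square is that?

Add 180° to longitude and 90° to latitude: 317.8055, 116.7748.
Field: lon ⌊317.8055/20⌋ = 15 → P; lat ⌊116.7748/10⌋ = 11 → L.
Square: lon ⌊17.8055/2⌋ = 8; lat ⌊6.7748/1⌋ = 6.
Subsquare: lon ⌊1.8055/0.0833333⌋ = 21 → v; lat ⌊0.7748/0.0416667⌋ = 18 → s.

PL86vs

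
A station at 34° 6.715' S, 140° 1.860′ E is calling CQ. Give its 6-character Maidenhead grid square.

QF05av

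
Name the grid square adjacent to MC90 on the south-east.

NB09

Longitude square 9; +1 → 10, wraps to 0, carry into field.
Longitude field M = 12; +1 → 13 = N.
Latitude square 0; −1 → -1, wraps to 9, carry into field.
Latitude field C = 2; −1 → 1 = B.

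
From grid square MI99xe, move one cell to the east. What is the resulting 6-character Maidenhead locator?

NI09ae

Longitude subsquare x = 23; +1 → 24, wraps to 0 = a, carry into square.
Longitude square 9; +1 → 10, wraps to 0, carry into field.
Longitude field M = 12; +1 → 13 = N.
The latitude characters are unchanged.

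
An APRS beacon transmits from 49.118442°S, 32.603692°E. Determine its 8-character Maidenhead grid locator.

KE60hv21

Offset from 180°W / 90°S: lon 212.60369°, lat 40.88156°.
Field: lon ⌊212.60369/20⌋ = 10 → K; lat ⌊40.88156/10⌋ = 4 → E.
Square: lon ⌊12.60369/2⌋ = 6; lat ⌊0.88156/1⌋ = 0.
Subsquare: lon ⌊0.60369/0.0833333⌋ = 7 → h; lat ⌊0.88156/0.0416667⌋ = 21 → v.
Extended square: lon ⌊0.02036/0.00833333⌋ = 2; lat ⌊0.00656/0.00416667⌋ = 1.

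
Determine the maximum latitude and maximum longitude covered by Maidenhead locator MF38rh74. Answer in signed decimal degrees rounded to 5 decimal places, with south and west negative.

-31.68750, 67.48333

Field M=12, F=5: +12·20° lon, +5·10° lat → SW at lon 60°, lat -40°.
Square 3, 8: +3·2° lon, +8·1° lat → SW at lon 66°, lat -32°.
Subsquare r=17, h=7: +17·0.0833333° lon, +7·0.0416667° lat → SW at lon 67.4167°, lat -31.7083°.
Extended square 7, 4: +7·0.00833333° lon, +4·0.00416667° lat → SW at lon 67.475°, lat -31.6917°.
Cell spans 0.00833333° lon × 0.00416667° lat. NE corner is SW corner plus one full cell.
latitude -31.68750, longitude 67.48333.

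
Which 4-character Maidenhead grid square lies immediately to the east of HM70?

HM80

Longitude square 7; +1 → 8.
The latitude characters are unchanged.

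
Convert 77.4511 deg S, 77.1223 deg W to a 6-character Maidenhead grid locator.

FB12kn

Offset from 180°W / 90°S: lon 102.8777°, lat 12.5489°.
Field: 102.8777/20 → 5 → F, 12.5489/10 → 1 → B; chars FB.
Square: 2.8777/2 → 1, 2.5489/1 → 2; chars 12.
Subsquare: 0.8777/0.0833333 → 10 → k, 0.5489/0.0416667 → 13 → n; chars kn.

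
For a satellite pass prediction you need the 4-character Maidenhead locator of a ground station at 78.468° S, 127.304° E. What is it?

PB31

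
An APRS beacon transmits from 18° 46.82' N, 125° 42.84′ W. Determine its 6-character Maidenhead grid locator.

Shift to the Maidenhead origin (180°W, 90°S): lon 54.2860, lat 108.7803.
Field (20°×10°, letters A–R): lon ⌊54.2860/20⌋ = 2 → C; lat ⌊108.7803/10⌋ = 10 → K.
Square (2°×1°, digits 0–9): lon ⌊14.2860/2⌋ = 7; lat ⌊8.7803/1⌋ = 8.
Subsquare (5′×2.5′, letters a–x): lon ⌊0.2860/0.0833333⌋ = 3 → d; lat ⌊0.7803/0.0416667⌋ = 18 → s.

CK78ds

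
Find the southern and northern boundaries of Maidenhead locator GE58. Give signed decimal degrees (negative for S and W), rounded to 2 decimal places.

-42.00, -41.00

Field G=6, E=4: +6·20° lon, +4·10° lat → SW at lon -60°, lat -50°.
Square 5, 8: +5·2° lon, +8·1° lat → SW at lon -50°, lat -42°.
Cell spans 2° lon × 1° lat.
south -42.00, north -41.00.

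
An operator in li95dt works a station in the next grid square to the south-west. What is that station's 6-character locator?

LI95cs

Longitude subsquare d = 3; −1 → 2 = c.
Latitude subsquare t = 19; −1 → 18 = s.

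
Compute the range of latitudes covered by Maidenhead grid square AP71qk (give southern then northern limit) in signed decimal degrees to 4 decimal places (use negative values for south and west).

61.4167, 61.4583

Field A=0, P=15: +0·20° lon, +15·10° lat → SW at lon -180°, lat 60°.
Square 7, 1: +7·2° lon, +1·1° lat → SW at lon -166°, lat 61°.
Subsquare q=16, k=10: +16·0.0833333° lon, +10·0.0416667° lat → SW at lon -164.667°, lat 61.4167°.
Cell spans 0.0833333° lon × 0.0416667° lat.
south 61.4167, north 61.4583.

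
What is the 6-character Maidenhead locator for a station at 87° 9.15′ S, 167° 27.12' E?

RA32ru

Add 180° to longitude and 90° to latitude: 347.4520, 2.8475.
Field: lon ⌊347.4520/20⌋ = 17 → R; lat ⌊2.8475/10⌋ = 0 → A.
Square: lon ⌊7.4520/2⌋ = 3; lat ⌊2.8475/1⌋ = 2.
Subsquare: lon ⌊1.4520/0.0833333⌋ = 17 → r; lat ⌊0.8475/0.0416667⌋ = 20 → u.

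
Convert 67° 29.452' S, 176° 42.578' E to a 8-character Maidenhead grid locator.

Add 180° to longitude and 90° to latitude: 356.70963, 22.50913.
Field (20°×10°, letters A–R): lon ⌊356.70963/20⌋ = 17 → R; lat ⌊22.50913/10⌋ = 2 → C.
Square (2°×1°, digits 0–9): lon ⌊16.70963/2⌋ = 8; lat ⌊2.50913/1⌋ = 2.
Subsquare (5′×2.5′, letters a–x): lon ⌊0.70963/0.0833333⌋ = 8 → i; lat ⌊0.50913/0.0416667⌋ = 12 → m.
Extended square (30″×15″, digits 0–9): lon ⌊0.04297/0.00833333⌋ = 5; lat ⌊0.00913/0.00416667⌋ = 2.

RC82im52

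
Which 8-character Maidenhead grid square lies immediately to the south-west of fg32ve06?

FG32ue95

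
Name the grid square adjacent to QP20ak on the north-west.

Longitude subsquare a = 0; −1 → -1, wraps to 23 = x, carry into square.
Longitude square 2; −1 → 1.
Latitude subsquare k = 10; +1 → 11 = l.

QP10xl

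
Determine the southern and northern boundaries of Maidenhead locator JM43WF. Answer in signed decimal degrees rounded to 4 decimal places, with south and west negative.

33.2083, 33.2500

Field J=9, M=12: +9·20° lon, +12·10° lat → SW at lon 0°, lat 30°.
Square 4, 3: +4·2° lon, +3·1° lat → SW at lon 8°, lat 33°.
Subsquare w=22, f=5: +22·0.0833333° lon, +5·0.0416667° lat → SW at lon 9.83333°, lat 33.2083°.
Cell spans 0.0833333° lon × 0.0416667° lat.
south 33.2083, north 33.2500.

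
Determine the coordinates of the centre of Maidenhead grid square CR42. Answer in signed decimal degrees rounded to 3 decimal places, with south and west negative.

82.500, -131.000

Field C=2, R=17: +2·20° lon, +17·10° lat → SW at lon -140°, lat 80°.
Square 4, 2: +4·2° lon, +2·1° lat → SW at lon -132°, lat 82°.
Cell spans 2° lon × 1° lat. Centre is SW corner plus half of each.
latitude 82.500, longitude -131.000.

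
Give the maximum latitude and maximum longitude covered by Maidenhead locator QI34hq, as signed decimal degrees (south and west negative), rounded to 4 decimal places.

-5.2917, 146.6667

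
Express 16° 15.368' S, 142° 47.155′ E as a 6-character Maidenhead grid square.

Offset from 180°W / 90°S: lon 322.7859°, lat 73.7439°.
Field (20°×10°, letters A–R): 322.7859/20 → 16 → Q, 73.7439/10 → 7 → H; chars QH.
Square (2°×1°, digits 0–9): 2.7859/2 → 1, 3.7439/1 → 3; chars 13.
Subsquare (5′×2.5′, letters a–x): 0.7859/0.0833333 → 9 → j, 0.7439/0.0416667 → 17 → r; chars jr.

QH13jr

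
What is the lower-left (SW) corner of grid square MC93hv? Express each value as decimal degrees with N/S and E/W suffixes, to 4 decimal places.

66.1250° S, 78.5833° E

Field M=12, C=2: +12·20° lon, +2·10° lat → SW at lon 60°, lat -70°.
Square 9, 3: +9·2° lon, +3·1° lat → SW at lon 78°, lat -67°.
Subsquare h=7, v=21: +7·0.0833333° lon, +21·0.0416667° lat → SW at lon 78.5833°, lat -66.125°.
latitude 66.1250° S, longitude 78.5833° E.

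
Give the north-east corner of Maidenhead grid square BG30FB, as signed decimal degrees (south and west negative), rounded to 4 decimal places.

Field B=1, G=6: +1·20° lon, +6·10° lat → SW at lon -160°, lat -30°.
Square 3, 0: +3·2° lon, +0·1° lat → SW at lon -154°, lat -30°.
Subsquare f=5, b=1: +5·0.0833333° lon, +1·0.0416667° lat → SW at lon -153.583°, lat -29.9583°.
Cell spans 0.0833333° lon × 0.0416667° lat. NE corner is SW corner plus one full cell.
latitude -29.9167, longitude -153.5000.

-29.9167, -153.5000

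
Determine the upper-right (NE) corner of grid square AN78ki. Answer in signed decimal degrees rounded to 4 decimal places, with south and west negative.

48.3750, -165.0833

Field A=0, N=13: +0·20° lon, +13·10° lat → SW at lon -180°, lat 40°.
Square 7, 8: +7·2° lon, +8·1° lat → SW at lon -166°, lat 48°.
Subsquare k=10, i=8: +10·0.0833333° lon, +8·0.0416667° lat → SW at lon -165.167°, lat 48.3333°.
Cell spans 0.0833333° lon × 0.0416667° lat. NE corner is SW corner plus one full cell.
latitude 48.3750, longitude -165.0833.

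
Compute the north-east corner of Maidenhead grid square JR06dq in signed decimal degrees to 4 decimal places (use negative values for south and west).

Field J=9, R=17: +9·20° lon, +17·10° lat → SW at lon 0°, lat 80°.
Square 0, 6: +0·2° lon, +6·1° lat → SW at lon 0°, lat 86°.
Subsquare d=3, q=16: +3·0.0833333° lon, +16·0.0416667° lat → SW at lon 0.25°, lat 86.6667°.
Cell spans 0.0833333° lon × 0.0416667° lat. NE corner is SW corner plus one full cell.
latitude 86.7083, longitude 0.3333.

86.7083, 0.3333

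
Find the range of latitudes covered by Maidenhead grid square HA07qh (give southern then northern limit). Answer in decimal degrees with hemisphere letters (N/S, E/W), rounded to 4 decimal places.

Field H=7, A=0: +7·20° lon, +0·10° lat → SW at lon -40°, lat -90°.
Square 0, 7: +0·2° lon, +7·1° lat → SW at lon -40°, lat -83°.
Subsquare q=16, h=7: +16·0.0833333° lon, +7·0.0416667° lat → SW at lon -38.6667°, lat -82.7083°.
Cell spans 0.0833333° lon × 0.0416667° lat.
south 82.7083° S, north 82.6667° S.

82.7083° S, 82.6667° S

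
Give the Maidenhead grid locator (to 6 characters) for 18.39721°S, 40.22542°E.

LH01co

Add 180° to longitude and 90° to latitude: 220.2254, 71.6028.
Field: lon ⌊220.2254/20⌋ = 11 → L; lat ⌊71.6028/10⌋ = 7 → H.
Square: lon ⌊0.2254/2⌋ = 0; lat ⌊1.6028/1⌋ = 1.
Subsquare: lon ⌊0.2254/0.0833333⌋ = 2 → c; lat ⌊0.6028/0.0416667⌋ = 14 → o.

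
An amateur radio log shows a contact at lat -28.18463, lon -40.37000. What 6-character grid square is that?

Add 180° to longitude and 90° to latitude: 139.6300, 61.8154.
Field: 139.6300/20 → 6 → G, 61.8154/10 → 6 → G; chars GG.
Square: 19.6300/2 → 9, 1.8154/1 → 1; chars 91.
Subsquare: 1.6300/0.0833333 → 19 → t, 0.8154/0.0416667 → 19 → t; chars tt.

GG91tt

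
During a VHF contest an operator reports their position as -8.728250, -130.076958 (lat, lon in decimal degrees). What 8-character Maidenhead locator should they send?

Add 180° to longitude and 90° to latitude: 49.92304, 81.27175.
Field: lon ⌊49.92304/20⌋ = 2 → C; lat ⌊81.27175/10⌋ = 8 → I.
Square: lon ⌊9.92304/2⌋ = 4; lat ⌊1.27175/1⌋ = 1.
Subsquare: lon ⌊1.92304/0.0833333⌋ = 23 → x; lat ⌊0.27175/0.0416667⌋ = 6 → g.
Extended square: lon ⌊0.00638/0.00833333⌋ = 0; lat ⌊0.02175/0.00416667⌋ = 5.

CI41xg05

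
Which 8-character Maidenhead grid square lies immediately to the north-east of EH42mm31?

EH42mm42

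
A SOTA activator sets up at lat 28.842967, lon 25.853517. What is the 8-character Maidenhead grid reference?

KL28wu22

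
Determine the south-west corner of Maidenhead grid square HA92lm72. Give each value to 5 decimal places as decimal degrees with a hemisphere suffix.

Field H=7, A=0: +7·20° lon, +0·10° lat → SW at lon -40°, lat -90°.
Square 9, 2: +9·2° lon, +2·1° lat → SW at lon -22°, lat -88°.
Subsquare l=11, m=12: +11·0.0833333° lon, +12·0.0416667° lat → SW at lon -21.0833°, lat -87.5°.
Extended square 7, 2: +7·0.00833333° lon, +2·0.00416667° lat → SW at lon -21.025°, lat -87.4917°.
latitude 87.49167° S, longitude 21.02500° W.

87.49167° S, 21.02500° W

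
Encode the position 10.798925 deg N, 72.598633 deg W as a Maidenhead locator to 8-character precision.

FK30qt81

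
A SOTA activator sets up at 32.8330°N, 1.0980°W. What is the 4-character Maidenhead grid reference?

Add 180° to longitude and 90° to latitude: 178.90, 122.83.
Field: lon ⌊178.90/20⌋ = 8 → I; lat ⌊122.83/10⌋ = 12 → M.
Square: lon ⌊18.90/2⌋ = 9; lat ⌊2.83/1⌋ = 2.

IM92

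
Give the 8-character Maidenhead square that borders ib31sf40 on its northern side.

IB31sf41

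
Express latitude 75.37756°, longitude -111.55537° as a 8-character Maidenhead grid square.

DQ45fj30

Offset from 180°W / 90°S: lon 68.44463°, lat 165.37756°.
Field (20°×10°, letters A–R): lon ⌊68.44463/20⌋ = 3 → D; lat ⌊165.37756/10⌋ = 16 → Q.
Square (2°×1°, digits 0–9): lon ⌊8.44463/2⌋ = 4; lat ⌊5.37756/1⌋ = 5.
Subsquare (5′×2.5′, letters a–x): lon ⌊0.44463/0.0833333⌋ = 5 → f; lat ⌊0.37756/0.0416667⌋ = 9 → j.
Extended square (30″×15″, digits 0–9): lon ⌊0.02796/0.00833333⌋ = 3; lat ⌊0.00256/0.00416667⌋ = 0.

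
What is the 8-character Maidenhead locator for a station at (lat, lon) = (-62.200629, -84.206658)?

Shift to the Maidenhead origin (180°W, 90°S): lon 95.79334, lat 27.79937.
Field: lon ⌊95.79334/20⌋ = 4 → E; lat ⌊27.79937/10⌋ = 2 → C.
Square: lon ⌊15.79334/2⌋ = 7; lat ⌊7.79937/1⌋ = 7.
Subsquare: lon ⌊1.79334/0.0833333⌋ = 21 → v; lat ⌊0.79937/0.0416667⌋ = 19 → t.
Extended square: lon ⌊0.04334/0.00833333⌋ = 5; lat ⌊0.00770/0.00416667⌋ = 1.

EC77vt51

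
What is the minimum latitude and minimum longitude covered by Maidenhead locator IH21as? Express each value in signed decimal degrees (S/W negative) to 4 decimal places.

-18.2500, -16.0000

Field I=8, H=7: +8·20° lon, +7·10° lat → SW at lon -20°, lat -20°.
Square 2, 1: +2·2° lon, +1·1° lat → SW at lon -16°, lat -19°.
Subsquare a=0, s=18: +0·0.0833333° lon, +18·0.0416667° lat → SW at lon -16°, lat -18.25°.
latitude -18.2500, longitude -16.0000.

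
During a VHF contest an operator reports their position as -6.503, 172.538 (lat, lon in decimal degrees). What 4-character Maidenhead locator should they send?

RI63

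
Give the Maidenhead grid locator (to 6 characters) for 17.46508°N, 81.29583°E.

Add 180° to longitude and 90° to latitude: 261.2958, 107.4651.
Field: 261.2958/20 → 13 → N, 107.4651/10 → 10 → K; chars NK.
Square: 1.2958/2 → 0, 7.4651/1 → 7; chars 07.
Subsquare: 1.2958/0.0833333 → 15 → p, 0.4651/0.0416667 → 11 → l; chars pl.

NK07pl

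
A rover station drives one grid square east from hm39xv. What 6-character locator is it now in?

HM49av

Longitude subsquare x = 23; +1 → 24, wraps to 0 = a, carry into square.
Longitude square 3; +1 → 4.
The latitude characters are unchanged.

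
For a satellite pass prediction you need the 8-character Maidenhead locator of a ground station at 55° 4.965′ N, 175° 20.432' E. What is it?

RO75qb09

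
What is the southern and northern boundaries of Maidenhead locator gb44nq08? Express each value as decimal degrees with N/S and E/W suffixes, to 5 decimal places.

75.30000° S, 75.29583° S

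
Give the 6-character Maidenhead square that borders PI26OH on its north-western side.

Longitude subsquare o = 14; −1 → 13 = n.
Latitude subsquare h = 7; +1 → 8 = i.

PI26ni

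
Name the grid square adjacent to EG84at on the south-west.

Longitude subsquare a = 0; −1 → -1, wraps to 23 = x, carry into square.
Longitude square 8; −1 → 7.
Latitude subsquare t = 19; −1 → 18 = s.

EG74xs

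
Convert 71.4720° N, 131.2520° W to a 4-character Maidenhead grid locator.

Shift to the Maidenhead origin (180°W, 90°S): lon 48.75, lat 161.47.
Field (20°×10°, letters A–R): lon ⌊48.75/20⌋ = 2 → C; lat ⌊161.47/10⌋ = 16 → Q.
Square (2°×1°, digits 0–9): lon ⌊8.75/2⌋ = 4; lat ⌊1.47/1⌋ = 1.

CQ41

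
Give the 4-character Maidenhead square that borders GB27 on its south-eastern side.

Longitude square 2; +1 → 3.
Latitude square 7; −1 → 6.

GB36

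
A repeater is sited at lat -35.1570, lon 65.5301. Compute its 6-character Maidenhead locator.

Shift to the Maidenhead origin (180°W, 90°S): lon 245.5301, lat 54.8430.
Field: lon ⌊245.5301/20⌋ = 12 → M; lat ⌊54.8430/10⌋ = 5 → F.
Square: lon ⌊5.5301/2⌋ = 2; lat ⌊4.8430/1⌋ = 4.
Subsquare: lon ⌊1.5301/0.0833333⌋ = 18 → s; lat ⌊0.8430/0.0416667⌋ = 20 → u.

MF24su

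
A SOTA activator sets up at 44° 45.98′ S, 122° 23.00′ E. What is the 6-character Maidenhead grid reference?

PE15ef

Add 180° to longitude and 90° to latitude: 302.3833, 45.2337.
Field: 302.3833/20 → 15 → P, 45.2337/10 → 4 → E; chars PE.
Square: 2.3833/2 → 1, 5.2337/1 → 5; chars 15.
Subsquare: 0.3833/0.0833333 → 4 → e, 0.2337/0.0416667 → 5 → f; chars ef.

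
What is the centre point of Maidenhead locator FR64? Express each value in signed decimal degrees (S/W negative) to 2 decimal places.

Field F=5, R=17: +5·20° lon, +17·10° lat → SW at lon -80°, lat 80°.
Square 6, 4: +6·2° lon, +4·1° lat → SW at lon -68°, lat 84°.
Cell spans 2° lon × 1° lat. Centre is SW corner plus half of each.
latitude 84.50, longitude -67.00.

84.50, -67.00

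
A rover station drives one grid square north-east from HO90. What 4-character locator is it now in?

Longitude square 9; +1 → 10, wraps to 0, carry into field.
Longitude field H = 7; +1 → 8 = I.
Latitude square 0; +1 → 1.

IO01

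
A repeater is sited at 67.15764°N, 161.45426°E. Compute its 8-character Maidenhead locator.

Shift to the Maidenhead origin (180°W, 90°S): lon 341.45426, lat 157.15764.
Field: lon ⌊341.45426/20⌋ = 17 → R; lat ⌊157.15764/10⌋ = 15 → P.
Square: lon ⌊1.45426/2⌋ = 0; lat ⌊7.15764/1⌋ = 7.
Subsquare: lon ⌊1.45426/0.0833333⌋ = 17 → r; lat ⌊0.15764/0.0416667⌋ = 3 → d.
Extended square: lon ⌊0.03759/0.00833333⌋ = 4; lat ⌊0.03264/0.00416667⌋ = 7.

RP07rd47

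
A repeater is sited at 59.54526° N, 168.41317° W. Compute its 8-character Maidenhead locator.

Shift to the Maidenhead origin (180°W, 90°S): lon 11.58683, lat 149.54526.
Field: 11.58683/20 → 0 → A, 149.54526/10 → 14 → O; chars AO.
Square: 11.58683/2 → 5, 9.54526/1 → 9; chars 59.
Subsquare: 1.58683/0.0833333 → 19 → t, 0.54526/0.0416667 → 13 → n; chars tn.
Extended square: 0.00350/0.00833333 → 0, 0.00359/0.00416667 → 0; chars 00.

AO59tn00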